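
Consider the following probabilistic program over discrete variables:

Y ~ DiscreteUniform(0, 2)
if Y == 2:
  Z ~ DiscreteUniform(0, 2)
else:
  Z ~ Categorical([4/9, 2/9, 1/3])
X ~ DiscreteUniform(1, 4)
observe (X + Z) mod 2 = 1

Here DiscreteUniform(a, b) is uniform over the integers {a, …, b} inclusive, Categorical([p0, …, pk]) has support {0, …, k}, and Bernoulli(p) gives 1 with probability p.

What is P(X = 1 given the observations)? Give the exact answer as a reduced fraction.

Enumerate traces; 18 have nonzero weight after conditioning:
  (Y=0, Z=0, X=1) weight 1/27
  (Y=0, Z=0, X=3) weight 1/27
  (Y=0, Z=1, X=2) weight 1/54
  (Y=0, Z=1, X=4) weight 1/54
  (Y=0, Z=2, X=1) weight 1/36
  (Y=0, Z=2, X=3) weight 1/36
  (Y=1, Z=0, X=1) weight 1/27
  (Y=1, Z=0, X=3) weight 1/27
  … 10 more
Group by X:
  weight(X=1) = 5/27
  weight(X=2) = 7/108
  weight(X=3) = 5/27
  weight(X=4) = 7/108
Total weight = 5/27 + 7/108 + 5/27 + 7/108 = 1/2
P(X=1 | obs) = 5/27 / 1/2 = 10/27
P(X=2 | obs) = 7/108 / 1/2 = 7/54
P(X=3 | obs) = 5/27 / 1/2 = 10/27
P(X=4 | obs) = 7/108 / 1/2 = 7/54

P(X = 1 | obs) = 10/27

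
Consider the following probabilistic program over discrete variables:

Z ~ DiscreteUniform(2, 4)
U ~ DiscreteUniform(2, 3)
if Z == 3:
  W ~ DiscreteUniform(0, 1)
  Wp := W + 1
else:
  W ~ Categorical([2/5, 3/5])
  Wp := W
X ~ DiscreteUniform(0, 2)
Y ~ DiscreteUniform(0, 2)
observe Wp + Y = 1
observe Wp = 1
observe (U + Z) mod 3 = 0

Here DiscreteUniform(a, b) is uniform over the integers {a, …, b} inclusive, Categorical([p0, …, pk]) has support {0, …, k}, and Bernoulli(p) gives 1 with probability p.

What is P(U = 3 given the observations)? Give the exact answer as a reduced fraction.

Enumerate traces; 6 have nonzero weight after conditioning:
  (Z=3, U=3, W=0, X=0, Y=0) weight 1/108
  (Z=3, U=3, W=0, X=1, Y=0) weight 1/108
  (Z=3, U=3, W=0, X=2, Y=0) weight 1/108
  (Z=4, U=2, W=1, X=0, Y=0) weight 1/90
  (Z=4, U=2, W=1, X=1, Y=0) weight 1/90
  (Z=4, U=2, W=1, X=2, Y=0) weight 1/90
Group by U:
  weight(U=2) = 1/30
  weight(U=3) = 1/36
Total weight = 1/30 + 1/36 = 11/180
P(U=2 | obs) = 1/30 / 11/180 = 6/11
P(U=3 | obs) = 1/36 / 11/180 = 5/11

P(U = 3 | obs) = 5/11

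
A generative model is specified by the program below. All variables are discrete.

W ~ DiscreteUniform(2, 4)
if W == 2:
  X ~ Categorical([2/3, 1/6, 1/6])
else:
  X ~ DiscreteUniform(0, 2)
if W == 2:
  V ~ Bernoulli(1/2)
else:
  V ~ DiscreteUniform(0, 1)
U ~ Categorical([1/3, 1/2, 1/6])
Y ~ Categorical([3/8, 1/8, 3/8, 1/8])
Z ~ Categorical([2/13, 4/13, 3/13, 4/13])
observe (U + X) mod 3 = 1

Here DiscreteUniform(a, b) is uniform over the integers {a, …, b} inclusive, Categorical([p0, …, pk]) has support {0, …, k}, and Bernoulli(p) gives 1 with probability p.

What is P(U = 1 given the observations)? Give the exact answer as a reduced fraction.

P(U = 1 | obs) = 8/13

Enumerate traces; 288 have nonzero weight after conditioning:
  (W=2, X=0, V=0, U=1, Y=0, Z=0) weight 1/312
  (W=2, X=0, V=0, U=1, Y=0, Z=1) weight 1/156
  (W=2, X=0, V=0, U=1, Y=0, Z=2) weight 1/208
  (W=2, X=0, V=0, U=1, Y=0, Z=3) weight 1/156
  (W=2, X=0, V=0, U=1, Y=1, Z=0) weight 1/936
  (W=2, X=0, V=0, U=1, Y=1, Z=1) weight 1/468
  (W=2, X=0, V=0, U=1, Y=1, Z=2) weight 1/624
  (W=2, X=0, V=0, U=1, Y=1, Z=3) weight 1/468
  (W=2, X=1, V=0, U=0, Y=0, Z=0) weight 1/1872
  (W=2, X=2, V=0, U=2, Y=0, Z=0) weight 1/3744
  … 278 more
Group by U:
  weight(U=0) = 5/54
  weight(U=1) = 2/9
  weight(U=2) = 5/108
Total weight = 5/54 + 2/9 + 5/108 = 13/36
P(U=0 | obs) = 5/54 / 13/36 = 10/39
P(U=1 | obs) = 2/9 / 13/36 = 8/13
P(U=2 | obs) = 5/108 / 13/36 = 5/39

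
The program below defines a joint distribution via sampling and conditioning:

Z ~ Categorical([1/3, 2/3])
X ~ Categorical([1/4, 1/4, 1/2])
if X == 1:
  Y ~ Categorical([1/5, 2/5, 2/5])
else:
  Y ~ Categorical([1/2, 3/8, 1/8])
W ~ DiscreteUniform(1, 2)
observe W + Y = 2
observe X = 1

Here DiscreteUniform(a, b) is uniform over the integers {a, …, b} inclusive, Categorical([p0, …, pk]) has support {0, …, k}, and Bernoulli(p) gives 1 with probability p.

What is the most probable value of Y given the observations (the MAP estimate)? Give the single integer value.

argmax_v P(Y = v | obs) = 1

Enumerate traces; 4 have nonzero weight after conditioning:
  (Z=0, X=1, Y=0, W=2) weight 1/120
  (Z=0, X=1, Y=1, W=1) weight 1/60
  (Z=1, X=1, Y=0, W=2) weight 1/60
  (Z=1, X=1, Y=1, W=1) weight 1/30
Group by Y:
  weight(Y=0) = 1/40
  weight(Y=1) = 1/20
Total weight = 1/40 + 1/20 = 3/40
P(Y=0 | obs) = 1/40 / 3/40 = 1/3
P(Y=1 | obs) = 1/20 / 3/40 = 2/3
argmax = 1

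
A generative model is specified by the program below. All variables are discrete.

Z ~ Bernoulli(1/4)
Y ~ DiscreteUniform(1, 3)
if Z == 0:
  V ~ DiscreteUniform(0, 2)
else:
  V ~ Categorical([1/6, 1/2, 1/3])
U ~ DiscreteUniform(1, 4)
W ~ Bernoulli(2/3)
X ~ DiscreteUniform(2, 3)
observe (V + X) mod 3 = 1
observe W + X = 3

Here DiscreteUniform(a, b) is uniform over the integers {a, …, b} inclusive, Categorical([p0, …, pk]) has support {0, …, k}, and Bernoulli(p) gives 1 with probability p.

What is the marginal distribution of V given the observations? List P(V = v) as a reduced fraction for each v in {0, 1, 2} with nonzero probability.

P(V=1) = 9/25, P(V=2) = 16/25

Enumerate traces; 48 have nonzero weight after conditioning:
  (Z=0, Y=1, V=1, U=1, W=0, X=3) weight 1/288
  (Z=0, Y=1, V=1, U=2, W=0, X=3) weight 1/288
  (Z=0, Y=1, V=1, U=3, W=0, X=3) weight 1/288
  (Z=0, Y=1, V=1, U=4, W=0, X=3) weight 1/288
  (Z=0, Y=1, V=2, U=1, W=1, X=2) weight 1/144
  (Z=0, Y=1, V=2, U=2, W=1, X=2) weight 1/144
  (Z=0, Y=1, V=2, U=3, W=1, X=2) weight 1/144
  (Z=0, Y=1, V=2, U=4, W=1, X=2) weight 1/144
  … 40 more
Group by V:
  weight(V=1) = 1/16
  weight(V=2) = 1/9
Total weight = 1/16 + 1/9 = 25/144
P(V=1 | obs) = 1/16 / 25/144 = 9/25
P(V=2 | obs) = 1/9 / 25/144 = 16/25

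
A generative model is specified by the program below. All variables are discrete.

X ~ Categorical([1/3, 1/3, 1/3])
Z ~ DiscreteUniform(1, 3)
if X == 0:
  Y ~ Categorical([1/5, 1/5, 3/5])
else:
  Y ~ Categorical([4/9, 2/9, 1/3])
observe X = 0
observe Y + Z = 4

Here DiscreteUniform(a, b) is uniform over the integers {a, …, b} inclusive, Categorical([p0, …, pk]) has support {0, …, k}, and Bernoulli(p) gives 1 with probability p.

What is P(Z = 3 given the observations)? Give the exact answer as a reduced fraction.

Enumerate traces; 2 have nonzero weight after conditioning:
  (X=0, Z=2, Y=2) weight 1/15
  (X=0, Z=3, Y=1) weight 1/45
Group by Z:
  weight(Z=2) = 1/15
  weight(Z=3) = 1/45
Total weight = 1/15 + 1/45 = 4/45
P(Z=2 | obs) = 1/15 / 4/45 = 3/4
P(Z=3 | obs) = 1/45 / 4/45 = 1/4

P(Z = 3 | obs) = 1/4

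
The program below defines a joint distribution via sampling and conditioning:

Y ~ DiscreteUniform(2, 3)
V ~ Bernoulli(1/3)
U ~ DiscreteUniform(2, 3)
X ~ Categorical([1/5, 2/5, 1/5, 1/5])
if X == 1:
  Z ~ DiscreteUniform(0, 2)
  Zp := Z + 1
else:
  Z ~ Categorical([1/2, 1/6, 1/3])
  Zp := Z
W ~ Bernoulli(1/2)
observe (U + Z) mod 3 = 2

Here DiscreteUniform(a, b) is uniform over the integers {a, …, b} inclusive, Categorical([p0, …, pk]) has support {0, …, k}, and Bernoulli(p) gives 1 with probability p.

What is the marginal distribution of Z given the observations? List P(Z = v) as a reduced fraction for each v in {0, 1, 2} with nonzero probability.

P(Z=0) = 13/23, P(Z=2) = 10/23

Enumerate traces; 64 have nonzero weight after conditioning:
  (Y=2, V=0, U=2, X=0, Z=0, W=0) weight 1/120
  (Y=2, V=0, U=2, X=0, Z=0, W=1) weight 1/120
  (Y=2, V=0, U=2, X=1, Z=0, W=0) weight 1/90
  (Y=2, V=0, U=2, X=1, Z=0, W=1) weight 1/90
  (Y=2, V=0, U=2, X=2, Z=0, W=0) weight 1/120
  (Y=2, V=0, U=2, X=2, Z=0, W=1) weight 1/120
  (Y=2, V=0, U=2, X=3, Z=0, W=0) weight 1/120
  (Y=2, V=0, U=2, X=3, Z=0, W=1) weight 1/120
  (Y=2, V=0, U=3, X=0, Z=2, W=0) weight 1/180
  … 55 more
Group by Z:
  weight(Z=0) = 13/60
  weight(Z=2) = 1/6
Total weight = 13/60 + 1/6 = 23/60
P(Z=0 | obs) = 13/60 / 23/60 = 13/23
P(Z=2 | obs) = 1/6 / 23/60 = 10/23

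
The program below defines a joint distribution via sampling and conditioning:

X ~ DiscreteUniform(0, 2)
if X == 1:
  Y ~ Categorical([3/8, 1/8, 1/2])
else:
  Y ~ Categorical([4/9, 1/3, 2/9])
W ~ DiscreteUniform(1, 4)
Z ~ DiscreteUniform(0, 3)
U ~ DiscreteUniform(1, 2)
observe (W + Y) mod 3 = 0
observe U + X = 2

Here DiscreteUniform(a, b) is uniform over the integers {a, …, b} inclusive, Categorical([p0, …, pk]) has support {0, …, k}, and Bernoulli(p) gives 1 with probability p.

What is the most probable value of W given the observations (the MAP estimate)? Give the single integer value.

argmax_v P(W = v | obs) = 3

Enumerate traces; 32 have nonzero weight after conditioning:
  (X=0, Y=0, W=3, Z=0, U=2) weight 1/216
  (X=0, Y=0, W=3, Z=1, U=2) weight 1/216
  (X=0, Y=0, W=3, Z=2, U=2) weight 1/216
  (X=0, Y=0, W=3, Z=3, U=2) weight 1/216
  (X=0, Y=1, W=2, Z=0, U=2) weight 1/288
  (X=0, Y=1, W=2, Z=1, U=2) weight 1/288
  (X=0, Y=1, W=2, Z=2, U=2) weight 1/288
  (X=0, Y=1, W=2, Z=3, U=2) weight 1/288
  (X=0, Y=2, W=1, Z=0, U=2) weight 1/432
  (X=0, Y=2, W=4, Z=0, U=2) weight 1/432
  … 22 more
Group by W:
  weight(W=1) = 13/432
  weight(W=2) = 11/576
  weight(W=3) = 59/1728
  weight(W=4) = 13/432
Total weight = 13/432 + 11/576 + 59/1728 + 13/432 = 49/432
P(W=1 | obs) = 13/432 / 49/432 = 13/49
P(W=2 | obs) = 11/576 / 49/432 = 33/196
P(W=3 | obs) = 59/1728 / 49/432 = 59/196
P(W=4 | obs) = 13/432 / 49/432 = 13/49
argmax = 3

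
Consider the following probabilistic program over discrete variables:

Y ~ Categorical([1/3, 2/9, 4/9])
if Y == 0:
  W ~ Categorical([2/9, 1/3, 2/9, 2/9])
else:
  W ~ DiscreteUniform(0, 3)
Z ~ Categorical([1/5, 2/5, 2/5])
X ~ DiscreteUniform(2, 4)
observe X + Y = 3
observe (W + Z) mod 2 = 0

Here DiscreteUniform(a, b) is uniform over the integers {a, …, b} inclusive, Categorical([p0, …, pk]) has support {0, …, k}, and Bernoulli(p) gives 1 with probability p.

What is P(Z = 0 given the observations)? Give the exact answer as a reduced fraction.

P(Z = 0 | obs) = 7/37

Enumerate traces; 12 have nonzero weight after conditioning:
  (Y=0, W=0, Z=0, X=3) weight 2/405
  (Y=0, W=0, Z=2, X=3) weight 4/405
  (Y=0, W=1, Z=1, X=3) weight 2/135
  (Y=0, W=2, Z=0, X=3) weight 2/405
  (Y=0, W=2, Z=2, X=3) weight 4/405
  (Y=0, W=3, Z=1, X=3) weight 4/405
  (Y=1, W=0, Z=0, X=2) weight 1/270
  (Y=1, W=0, Z=2, X=2) weight 1/135
  … 4 more
Group by Z:
  weight(Z=0) = 7/405
  weight(Z=1) = 16/405
  weight(Z=2) = 14/405
Total weight = 7/405 + 16/405 + 14/405 = 37/405
P(Z=0 | obs) = 7/405 / 37/405 = 7/37
P(Z=1 | obs) = 16/405 / 37/405 = 16/37
P(Z=2 | obs) = 14/405 / 37/405 = 14/37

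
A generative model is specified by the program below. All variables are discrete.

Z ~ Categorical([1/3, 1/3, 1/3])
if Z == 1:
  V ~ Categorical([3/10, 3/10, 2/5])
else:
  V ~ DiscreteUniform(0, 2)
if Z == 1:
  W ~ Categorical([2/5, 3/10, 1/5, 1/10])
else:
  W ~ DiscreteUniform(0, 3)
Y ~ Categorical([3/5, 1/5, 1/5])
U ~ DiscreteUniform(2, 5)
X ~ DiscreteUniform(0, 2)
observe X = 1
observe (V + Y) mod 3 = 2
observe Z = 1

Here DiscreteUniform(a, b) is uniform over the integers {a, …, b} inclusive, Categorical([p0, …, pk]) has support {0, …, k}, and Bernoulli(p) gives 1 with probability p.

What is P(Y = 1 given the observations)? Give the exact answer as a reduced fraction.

Enumerate traces; 48 have nonzero weight after conditioning:
  (Z=1, V=0, W=0, Y=2, U=2, X=1) weight 1/1500
  (Z=1, V=0, W=0, Y=2, U=3, X=1) weight 1/1500
  (Z=1, V=0, W=0, Y=2, U=4, X=1) weight 1/1500
  (Z=1, V=0, W=0, Y=2, U=5, X=1) weight 1/1500
  (Z=1, V=0, W=1, Y=2, U=2, X=1) weight 1/2000
  (Z=1, V=0, W=1, Y=2, U=3, X=1) weight 1/2000
  (Z=1, V=0, W=1, Y=2, U=4, X=1) weight 1/2000
  (Z=1, V=0, W=1, Y=2, U=5, X=1) weight 1/2000
  (Z=1, V=1, W=0, Y=1, U=2, X=1) weight 1/1500
  (Z=1, V=2, W=0, Y=0, U=2, X=1) weight 1/375
  … 38 more
Group by Y:
  weight(Y=0) = 2/75
  weight(Y=1) = 1/150
  weight(Y=2) = 1/150
Total weight = 2/75 + 1/150 + 1/150 = 1/25
P(Y=0 | obs) = 2/75 / 1/25 = 2/3
P(Y=1 | obs) = 1/150 / 1/25 = 1/6
P(Y=2 | obs) = 1/150 / 1/25 = 1/6

P(Y = 1 | obs) = 1/6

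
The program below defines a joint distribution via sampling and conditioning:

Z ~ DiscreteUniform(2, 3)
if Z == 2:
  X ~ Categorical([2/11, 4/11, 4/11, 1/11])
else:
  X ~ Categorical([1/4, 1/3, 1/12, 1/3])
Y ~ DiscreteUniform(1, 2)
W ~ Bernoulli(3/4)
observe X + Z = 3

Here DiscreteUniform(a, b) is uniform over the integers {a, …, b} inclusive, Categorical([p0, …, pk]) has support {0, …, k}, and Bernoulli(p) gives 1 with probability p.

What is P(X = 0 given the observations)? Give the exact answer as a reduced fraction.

P(X = 0 | obs) = 11/27

Enumerate traces; 8 have nonzero weight after conditioning:
  (Z=2, X=1, Y=1, W=0) weight 1/44
  (Z=2, X=1, Y=1, W=1) weight 3/44
  (Z=2, X=1, Y=2, W=0) weight 1/44
  (Z=2, X=1, Y=2, W=1) weight 3/44
  (Z=3, X=0, Y=1, W=0) weight 1/64
  (Z=3, X=0, Y=1, W=1) weight 3/64
  (Z=3, X=0, Y=2, W=0) weight 1/64
  (Z=3, X=0, Y=2, W=1) weight 3/64
Group by X:
  weight(X=0) = 1/8
  weight(X=1) = 2/11
Total weight = 1/8 + 2/11 = 27/88
P(X=0 | obs) = 1/8 / 27/88 = 11/27
P(X=1 | obs) = 2/11 / 27/88 = 16/27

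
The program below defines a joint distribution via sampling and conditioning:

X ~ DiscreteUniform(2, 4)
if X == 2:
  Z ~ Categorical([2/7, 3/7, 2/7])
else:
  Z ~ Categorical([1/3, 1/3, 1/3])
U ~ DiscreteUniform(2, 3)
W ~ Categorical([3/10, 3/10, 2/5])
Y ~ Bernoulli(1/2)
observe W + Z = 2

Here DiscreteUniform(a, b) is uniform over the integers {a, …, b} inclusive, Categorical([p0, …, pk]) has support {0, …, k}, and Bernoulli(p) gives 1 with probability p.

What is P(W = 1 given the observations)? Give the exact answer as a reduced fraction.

Enumerate traces; 36 have nonzero weight after conditioning:
  (X=2, Z=0, U=2, W=2, Y=0) weight 1/105
  (X=2, Z=0, U=2, W=2, Y=1) weight 1/105
  (X=2, Z=0, U=3, W=2, Y=0) weight 1/105
  (X=2, Z=0, U=3, W=2, Y=1) weight 1/105
  (X=2, Z=1, U=2, W=1, Y=0) weight 3/280
  (X=2, Z=1, U=2, W=1, Y=1) weight 3/280
  (X=2, Z=1, U=3, W=1, Y=0) weight 3/280
  (X=2, Z=1, U=3, W=1, Y=1) weight 3/280
  (X=2, Z=2, U=2, W=0, Y=0) weight 1/140
  … 27 more
Group by W:
  weight(W=0) = 2/21
  weight(W=1) = 23/210
  weight(W=2) = 8/63
Total weight = 2/21 + 23/210 + 8/63 = 209/630
P(W=0 | obs) = 2/21 / 209/630 = 60/209
P(W=1 | obs) = 23/210 / 209/630 = 69/209
P(W=2 | obs) = 8/63 / 209/630 = 80/209

P(W = 1 | obs) = 69/209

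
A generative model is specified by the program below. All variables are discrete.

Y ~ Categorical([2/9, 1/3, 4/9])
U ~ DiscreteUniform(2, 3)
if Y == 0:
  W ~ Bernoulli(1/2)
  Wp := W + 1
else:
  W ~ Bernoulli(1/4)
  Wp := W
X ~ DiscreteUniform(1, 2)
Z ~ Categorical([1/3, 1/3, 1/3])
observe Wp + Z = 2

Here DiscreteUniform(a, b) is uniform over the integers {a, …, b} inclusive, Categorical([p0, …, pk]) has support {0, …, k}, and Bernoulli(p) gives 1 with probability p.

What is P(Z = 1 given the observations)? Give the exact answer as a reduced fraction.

P(Z = 1 | obs) = 11/36

Enumerate traces; 24 have nonzero weight after conditioning:
  (Y=0, U=2, W=0, X=1, Z=1) weight 1/108
  (Y=0, U=2, W=0, X=2, Z=1) weight 1/108
  (Y=0, U=2, W=1, X=1, Z=0) weight 1/108
  (Y=0, U=2, W=1, X=2, Z=0) weight 1/108
  (Y=0, U=3, W=0, X=1, Z=1) weight 1/108
  (Y=0, U=3, W=0, X=2, Z=1) weight 1/108
  (Y=0, U=3, W=1, X=1, Z=0) weight 1/108
  (Y=0, U=3, W=1, X=2, Z=0) weight 1/108
  (Y=1, U=2, W=0, X=1, Z=2) weight 1/48
  … 15 more
Group by Z:
  weight(Z=0) = 1/27
  weight(Z=1) = 11/108
  weight(Z=2) = 7/36
Total weight = 1/27 + 11/108 + 7/36 = 1/3
P(Z=0 | obs) = 1/27 / 1/3 = 1/9
P(Z=1 | obs) = 11/108 / 1/3 = 11/36
P(Z=2 | obs) = 7/36 / 1/3 = 7/12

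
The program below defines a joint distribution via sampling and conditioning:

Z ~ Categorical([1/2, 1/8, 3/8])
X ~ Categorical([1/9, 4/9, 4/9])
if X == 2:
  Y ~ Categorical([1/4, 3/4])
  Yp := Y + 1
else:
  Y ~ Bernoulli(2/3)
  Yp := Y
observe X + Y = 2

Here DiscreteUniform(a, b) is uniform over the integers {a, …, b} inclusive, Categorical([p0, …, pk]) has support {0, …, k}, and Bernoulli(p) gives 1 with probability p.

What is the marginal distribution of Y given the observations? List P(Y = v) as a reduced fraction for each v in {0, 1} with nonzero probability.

Enumerate traces; 6 have nonzero weight after conditioning:
  (Z=0, X=1, Y=1) weight 4/27
  (Z=0, X=2, Y=0) weight 1/18
  (Z=1, X=1, Y=1) weight 1/27
  (Z=1, X=2, Y=0) weight 1/72
  (Z=2, X=1, Y=1) weight 1/9
  (Z=2, X=2, Y=0) weight 1/24
Group by Y:
  weight(Y=0) = 1/9
  weight(Y=1) = 8/27
Total weight = 1/9 + 8/27 = 11/27
P(Y=0 | obs) = 1/9 / 11/27 = 3/11
P(Y=1 | obs) = 8/27 / 11/27 = 8/11

P(Y=0) = 3/11, P(Y=1) = 8/11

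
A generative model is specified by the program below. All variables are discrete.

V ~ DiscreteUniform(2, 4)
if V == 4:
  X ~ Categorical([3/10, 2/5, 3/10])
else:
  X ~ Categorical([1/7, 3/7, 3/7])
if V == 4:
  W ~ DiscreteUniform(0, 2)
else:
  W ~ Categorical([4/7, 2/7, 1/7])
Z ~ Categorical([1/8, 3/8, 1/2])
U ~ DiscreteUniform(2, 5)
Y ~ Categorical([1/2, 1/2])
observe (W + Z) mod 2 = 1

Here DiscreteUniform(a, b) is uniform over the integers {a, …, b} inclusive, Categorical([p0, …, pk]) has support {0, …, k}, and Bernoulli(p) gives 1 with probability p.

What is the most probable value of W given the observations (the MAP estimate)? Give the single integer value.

Enumerate traces; 288 have nonzero weight after conditioning:
  (V=2, X=0, W=0, Z=1, U=2, Y=0) weight 1/784
  (V=2, X=0, W=0, Z=1, U=2, Y=1) weight 1/784
  (V=2, X=0, W=0, Z=1, U=3, Y=0) weight 1/784
  (V=2, X=0, W=0, Z=1, U=3, Y=1) weight 1/784
  (V=2, X=0, W=0, Z=1, U=4, Y=0) weight 1/784
  (V=2, X=0, W=0, Z=1, U=4, Y=1) weight 1/784
  (V=2, X=0, W=0, Z=1, U=5, Y=0) weight 1/784
  (V=2, X=0, W=0, Z=1, U=5, Y=1) weight 1/784
  (V=2, X=0, W=1, Z=0, U=2, Y=0) weight 1/4704
  (V=2, X=0, W=2, Z=1, U=2, Y=0) weight 1/3136
  … 278 more
Group by W:
  weight(W=0) = 31/168
  weight(W=1) = 95/504
  weight(W=2) = 13/168
Total weight = 31/168 + 95/504 + 13/168 = 227/504
P(W=0 | obs) = 31/168 / 227/504 = 93/227
P(W=1 | obs) = 95/504 / 227/504 = 95/227
P(W=2 | obs) = 13/168 / 227/504 = 39/227
argmax = 1

argmax_v P(W = v | obs) = 1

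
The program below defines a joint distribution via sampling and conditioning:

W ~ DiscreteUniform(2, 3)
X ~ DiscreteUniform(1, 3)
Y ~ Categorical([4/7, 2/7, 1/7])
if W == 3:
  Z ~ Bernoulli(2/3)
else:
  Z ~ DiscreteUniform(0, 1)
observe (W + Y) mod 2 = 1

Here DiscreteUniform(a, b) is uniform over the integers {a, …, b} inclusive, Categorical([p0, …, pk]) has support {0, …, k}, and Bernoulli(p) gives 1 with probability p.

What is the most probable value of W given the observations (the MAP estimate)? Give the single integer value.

argmax_v P(W = v | obs) = 3

Enumerate traces; 18 have nonzero weight after conditioning:
  (W=2, X=1, Y=1, Z=0) weight 1/42
  (W=2, X=1, Y=1, Z=1) weight 1/42
  (W=2, X=2, Y=1, Z=0) weight 1/42
  (W=2, X=2, Y=1, Z=1) weight 1/42
  (W=2, X=3, Y=1, Z=0) weight 1/42
  (W=2, X=3, Y=1, Z=1) weight 1/42
  (W=3, X=1, Y=0, Z=0) weight 2/63
  (W=3, X=1, Y=0, Z=1) weight 4/63
  … 10 more
Group by W:
  weight(W=2) = 1/7
  weight(W=3) = 5/14
Total weight = 1/7 + 5/14 = 1/2
P(W=2 | obs) = 1/7 / 1/2 = 2/7
P(W=3 | obs) = 5/14 / 1/2 = 5/7
argmax = 3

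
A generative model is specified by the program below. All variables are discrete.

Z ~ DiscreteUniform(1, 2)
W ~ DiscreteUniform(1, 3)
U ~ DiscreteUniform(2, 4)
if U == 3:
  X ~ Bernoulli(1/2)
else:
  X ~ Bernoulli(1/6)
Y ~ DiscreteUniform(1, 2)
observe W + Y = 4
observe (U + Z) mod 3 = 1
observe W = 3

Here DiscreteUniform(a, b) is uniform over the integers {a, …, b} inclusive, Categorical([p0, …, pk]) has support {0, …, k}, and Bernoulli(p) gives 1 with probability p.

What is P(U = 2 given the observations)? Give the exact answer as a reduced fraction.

Enumerate traces; 4 have nonzero weight after conditioning:
  (Z=1, W=3, U=3, X=0, Y=1) weight 1/72
  (Z=1, W=3, U=3, X=1, Y=1) weight 1/72
  (Z=2, W=3, U=2, X=0, Y=1) weight 5/216
  (Z=2, W=3, U=2, X=1, Y=1) weight 1/216
Group by U:
  weight(U=2) = 1/36
  weight(U=3) = 1/36
Total weight = 1/36 + 1/36 = 1/18
P(U=2 | obs) = 1/36 / 1/18 = 1/2
P(U=3 | obs) = 1/36 / 1/18 = 1/2

P(U = 2 | obs) = 1/2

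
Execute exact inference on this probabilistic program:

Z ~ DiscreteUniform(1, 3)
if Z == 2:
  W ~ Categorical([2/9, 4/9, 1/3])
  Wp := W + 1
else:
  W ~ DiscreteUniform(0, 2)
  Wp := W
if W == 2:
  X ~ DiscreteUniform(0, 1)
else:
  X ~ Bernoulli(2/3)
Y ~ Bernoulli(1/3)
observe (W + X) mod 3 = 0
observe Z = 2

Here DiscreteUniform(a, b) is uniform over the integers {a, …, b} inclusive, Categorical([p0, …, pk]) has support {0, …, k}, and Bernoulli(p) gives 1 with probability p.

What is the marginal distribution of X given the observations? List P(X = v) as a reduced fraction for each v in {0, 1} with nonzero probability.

P(X=0) = 4/13, P(X=1) = 9/13

Enumerate traces; 4 have nonzero weight after conditioning:
  (Z=2, W=0, X=0, Y=0) weight 4/243
  (Z=2, W=0, X=0, Y=1) weight 2/243
  (Z=2, W=2, X=1, Y=0) weight 1/27
  (Z=2, W=2, X=1, Y=1) weight 1/54
Group by X:
  weight(X=0) = 2/81
  weight(X=1) = 1/18
Total weight = 2/81 + 1/18 = 13/162
P(X=0 | obs) = 2/81 / 13/162 = 4/13
P(X=1 | obs) = 1/18 / 13/162 = 9/13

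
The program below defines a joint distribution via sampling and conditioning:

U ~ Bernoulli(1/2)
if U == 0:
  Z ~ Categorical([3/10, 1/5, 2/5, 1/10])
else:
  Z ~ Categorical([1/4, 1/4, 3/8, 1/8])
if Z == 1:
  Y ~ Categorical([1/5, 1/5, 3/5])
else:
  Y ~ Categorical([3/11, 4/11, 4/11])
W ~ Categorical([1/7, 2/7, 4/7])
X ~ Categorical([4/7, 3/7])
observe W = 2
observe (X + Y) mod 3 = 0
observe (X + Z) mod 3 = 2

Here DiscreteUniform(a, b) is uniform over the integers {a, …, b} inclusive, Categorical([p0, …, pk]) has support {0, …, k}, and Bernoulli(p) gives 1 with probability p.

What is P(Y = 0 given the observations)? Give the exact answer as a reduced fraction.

Enumerate traces; 4 have nonzero weight after conditioning:
  (U=0, Z=1, Y=2, W=2, X=1) weight 18/1225
  (U=0, Z=2, Y=0, W=2, X=0) weight 48/2695
  (U=1, Z=1, Y=2, W=2, X=1) weight 9/490
  (U=1, Z=2, Y=0, W=2, X=0) weight 9/539
Group by Y:
  weight(Y=0) = 93/2695
  weight(Y=2) = 81/2450
Total weight = 93/2695 + 81/2450 = 1821/26950
P(Y=0 | obs) = 93/2695 / 1821/26950 = 310/607
P(Y=2 | obs) = 81/2450 / 1821/26950 = 297/607

P(Y = 0 | obs) = 310/607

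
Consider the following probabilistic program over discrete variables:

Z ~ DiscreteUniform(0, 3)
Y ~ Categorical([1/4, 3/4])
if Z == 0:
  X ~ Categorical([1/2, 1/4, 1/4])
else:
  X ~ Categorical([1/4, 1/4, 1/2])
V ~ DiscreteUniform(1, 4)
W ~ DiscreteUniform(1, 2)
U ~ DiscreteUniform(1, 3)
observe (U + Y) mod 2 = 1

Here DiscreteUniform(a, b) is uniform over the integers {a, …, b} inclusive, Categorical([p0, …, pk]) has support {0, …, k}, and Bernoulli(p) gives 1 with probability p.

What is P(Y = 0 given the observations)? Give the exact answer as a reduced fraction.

P(Y = 0 | obs) = 2/5

Enumerate traces; 288 have nonzero weight after conditioning:
  (Z=0, Y=0, X=0, V=1, W=1, U=1) weight 1/768
  (Z=0, Y=0, X=0, V=1, W=1, U=3) weight 1/768
  (Z=0, Y=0, X=0, V=1, W=2, U=1) weight 1/768
  (Z=0, Y=0, X=0, V=1, W=2, U=3) weight 1/768
  (Z=0, Y=0, X=0, V=2, W=1, U=1) weight 1/768
  (Z=0, Y=0, X=0, V=2, W=1, U=3) weight 1/768
  (Z=0, Y=0, X=0, V=2, W=2, U=1) weight 1/768
  (Z=0, Y=0, X=0, V=2, W=2, U=3) weight 1/768
  (Z=0, Y=1, X=0, V=1, W=1, U=2) weight 1/256
  … 279 more
Group by Y:
  weight(Y=0) = 1/6
  weight(Y=1) = 1/4
Total weight = 1/6 + 1/4 = 5/12
P(Y=0 | obs) = 1/6 / 5/12 = 2/5
P(Y=1 | obs) = 1/4 / 5/12 = 3/5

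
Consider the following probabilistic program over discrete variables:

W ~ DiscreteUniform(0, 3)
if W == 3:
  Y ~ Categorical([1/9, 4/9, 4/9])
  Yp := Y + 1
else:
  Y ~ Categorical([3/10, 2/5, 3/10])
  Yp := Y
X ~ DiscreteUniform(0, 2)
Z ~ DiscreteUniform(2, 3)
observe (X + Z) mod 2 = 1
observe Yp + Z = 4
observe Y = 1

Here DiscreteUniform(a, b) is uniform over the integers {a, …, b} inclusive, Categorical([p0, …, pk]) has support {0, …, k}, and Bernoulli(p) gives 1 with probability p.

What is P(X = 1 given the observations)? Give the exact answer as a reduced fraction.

Enumerate traces; 7 have nonzero weight after conditioning:
  (W=0, Y=1, X=0, Z=3) weight 1/60
  (W=0, Y=1, X=2, Z=3) weight 1/60
  (W=1, Y=1, X=0, Z=3) weight 1/60
  (W=1, Y=1, X=2, Z=3) weight 1/60
  (W=2, Y=1, X=0, Z=3) weight 1/60
  (W=2, Y=1, X=2, Z=3) weight 1/60
  (W=3, Y=1, X=1, Z=2) weight 1/54
Group by X:
  weight(X=0) = 1/20
  weight(X=1) = 1/54
  weight(X=2) = 1/20
Total weight = 1/20 + 1/54 + 1/20 = 16/135
P(X=0 | obs) = 1/20 / 16/135 = 27/64
P(X=1 | obs) = 1/54 / 16/135 = 5/32
P(X=2 | obs) = 1/20 / 16/135 = 27/64

P(X = 1 | obs) = 5/32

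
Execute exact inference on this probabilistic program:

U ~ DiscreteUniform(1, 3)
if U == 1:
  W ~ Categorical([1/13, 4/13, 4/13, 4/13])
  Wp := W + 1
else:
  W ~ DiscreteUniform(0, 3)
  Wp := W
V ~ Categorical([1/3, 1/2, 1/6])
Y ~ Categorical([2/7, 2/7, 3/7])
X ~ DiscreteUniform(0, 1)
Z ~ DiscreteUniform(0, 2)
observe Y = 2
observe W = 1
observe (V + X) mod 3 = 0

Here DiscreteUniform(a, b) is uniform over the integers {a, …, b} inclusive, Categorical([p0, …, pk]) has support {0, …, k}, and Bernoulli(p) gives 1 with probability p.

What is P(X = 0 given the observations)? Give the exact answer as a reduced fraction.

P(X = 0 | obs) = 2/3

Enumerate traces; 18 have nonzero weight after conditioning:
  (U=1, W=1, V=0, Y=2, X=0, Z=0) weight 2/819
  (U=1, W=1, V=0, Y=2, X=0, Z=1) weight 2/819
  (U=1, W=1, V=0, Y=2, X=0, Z=2) weight 2/819
  (U=1, W=1, V=2, Y=2, X=1, Z=0) weight 1/819
  (U=1, W=1, V=2, Y=2, X=1, Z=1) weight 1/819
  (U=1, W=1, V=2, Y=2, X=1, Z=2) weight 1/819
  (U=2, W=1, V=0, Y=2, X=0, Z=0) weight 1/504
  (U=2, W=1, V=0, Y=2, X=0, Z=1) weight 1/504
  … 10 more
Group by X:
  weight(X=0) = 1/52
  weight(X=1) = 1/104
Total weight = 1/52 + 1/104 = 3/104
P(X=0 | obs) = 1/52 / 3/104 = 2/3
P(X=1 | obs) = 1/104 / 3/104 = 1/3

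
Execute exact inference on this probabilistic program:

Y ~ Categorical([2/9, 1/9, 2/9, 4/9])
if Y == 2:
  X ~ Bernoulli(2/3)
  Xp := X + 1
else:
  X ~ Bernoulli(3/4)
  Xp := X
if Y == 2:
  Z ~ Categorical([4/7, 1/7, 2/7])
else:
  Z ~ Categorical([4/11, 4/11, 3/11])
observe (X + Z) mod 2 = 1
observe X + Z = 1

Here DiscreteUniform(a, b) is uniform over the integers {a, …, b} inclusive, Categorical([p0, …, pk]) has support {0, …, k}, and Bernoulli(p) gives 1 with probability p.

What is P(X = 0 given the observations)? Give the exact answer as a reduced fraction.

Enumerate traces; 8 have nonzero weight after conditioning:
  (Y=0, X=0, Z=1) weight 2/99
  (Y=0, X=1, Z=0) weight 2/33
  (Y=1, X=0, Z=1) weight 1/99
  (Y=1, X=1, Z=0) weight 1/33
  (Y=2, X=0, Z=1) weight 2/189
  (Y=2, X=1, Z=0) weight 16/189
  (Y=3, X=0, Z=1) weight 4/99
  (Y=3, X=1, Z=0) weight 4/33
Group by X:
  weight(X=0) = 169/2079
  weight(X=1) = 617/2079
Total weight = 169/2079 + 617/2079 = 262/693
P(X=0 | obs) = 169/2079 / 262/693 = 169/786
P(X=1 | obs) = 617/2079 / 262/693 = 617/786

P(X = 0 | obs) = 169/786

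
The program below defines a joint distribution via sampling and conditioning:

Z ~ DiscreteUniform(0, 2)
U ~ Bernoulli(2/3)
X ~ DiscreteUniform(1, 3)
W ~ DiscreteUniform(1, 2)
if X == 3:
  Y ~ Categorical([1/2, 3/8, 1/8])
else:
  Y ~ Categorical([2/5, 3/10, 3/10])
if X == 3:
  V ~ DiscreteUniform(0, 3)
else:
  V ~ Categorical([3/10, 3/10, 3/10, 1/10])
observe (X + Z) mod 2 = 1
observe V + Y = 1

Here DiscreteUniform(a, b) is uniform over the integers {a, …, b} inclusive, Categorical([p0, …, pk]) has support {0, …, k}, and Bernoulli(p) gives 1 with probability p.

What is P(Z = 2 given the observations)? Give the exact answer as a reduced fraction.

Enumerate traces; 40 have nonzero weight after conditioning:
  (Z=0, U=0, X=1, W=1, Y=0, V=1) weight 1/450
  (Z=0, U=0, X=1, W=1, Y=1, V=0) weight 1/600
  (Z=0, U=0, X=1, W=2, Y=0, V=1) weight 1/450
  (Z=0, U=0, X=1, W=2, Y=1, V=0) weight 1/600
  (Z=0, U=0, X=3, W=1, Y=0, V=1) weight 1/432
  (Z=0, U=0, X=3, W=1, Y=1, V=0) weight 1/576
  (Z=0, U=0, X=3, W=2, Y=0, V=1) weight 1/432
  (Z=0, U=0, X=3, W=2, Y=1, V=0) weight 1/576
  (Z=1, U=0, X=2, W=1, Y=0, V=1) weight 1/450
  (Z=2, U=0, X=1, W=1, Y=0, V=1) weight 1/450
  … 30 more
Group by Z:
  weight(Z=0) = 343/7200
  weight(Z=1) = 7/300
  weight(Z=2) = 343/7200
Total weight = 343/7200 + 7/300 + 343/7200 = 427/3600
P(Z=0 | obs) = 343/7200 / 427/3600 = 49/122
P(Z=1 | obs) = 7/300 / 427/3600 = 12/61
P(Z=2 | obs) = 343/7200 / 427/3600 = 49/122

P(Z = 2 | obs) = 49/122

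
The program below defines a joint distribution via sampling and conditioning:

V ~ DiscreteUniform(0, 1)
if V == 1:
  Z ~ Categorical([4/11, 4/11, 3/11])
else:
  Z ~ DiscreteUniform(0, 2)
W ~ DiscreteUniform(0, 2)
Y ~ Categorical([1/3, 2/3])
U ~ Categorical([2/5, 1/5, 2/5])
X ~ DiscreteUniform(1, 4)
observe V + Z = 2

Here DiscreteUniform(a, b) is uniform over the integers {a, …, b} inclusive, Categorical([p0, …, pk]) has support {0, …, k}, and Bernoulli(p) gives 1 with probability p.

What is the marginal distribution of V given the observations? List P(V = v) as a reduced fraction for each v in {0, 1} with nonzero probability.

P(V=0) = 11/23, P(V=1) = 12/23

Enumerate traces; 144 have nonzero weight after conditioning:
  (V=0, Z=2, W=0, Y=0, U=0, X=1) weight 1/540
  (V=0, Z=2, W=0, Y=0, U=0, X=2) weight 1/540
  (V=0, Z=2, W=0, Y=0, U=0, X=3) weight 1/540
  (V=0, Z=2, W=0, Y=0, U=0, X=4) weight 1/540
  (V=0, Z=2, W=0, Y=0, U=1, X=1) weight 1/1080
  (V=0, Z=2, W=0, Y=0, U=1, X=2) weight 1/1080
  (V=0, Z=2, W=0, Y=0, U=1, X=3) weight 1/1080
  (V=0, Z=2, W=0, Y=0, U=1, X=4) weight 1/1080
  (V=1, Z=1, W=0, Y=0, U=0, X=1) weight 1/495
  … 135 more
Group by V:
  weight(V=0) = 1/6
  weight(V=1) = 2/11
Total weight = 1/6 + 2/11 = 23/66
P(V=0 | obs) = 1/6 / 23/66 = 11/23
P(V=1 | obs) = 2/11 / 23/66 = 12/23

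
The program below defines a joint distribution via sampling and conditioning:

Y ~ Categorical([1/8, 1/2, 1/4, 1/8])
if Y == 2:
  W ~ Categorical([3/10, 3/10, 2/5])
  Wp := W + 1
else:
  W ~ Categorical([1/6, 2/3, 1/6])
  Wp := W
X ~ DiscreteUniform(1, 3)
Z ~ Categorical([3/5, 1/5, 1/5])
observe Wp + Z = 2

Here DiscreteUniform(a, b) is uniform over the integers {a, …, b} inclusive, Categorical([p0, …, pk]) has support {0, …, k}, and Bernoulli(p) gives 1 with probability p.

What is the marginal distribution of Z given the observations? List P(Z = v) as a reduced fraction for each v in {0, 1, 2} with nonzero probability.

Enumerate traces; 33 have nonzero weight after conditioning:
  (Y=0, W=0, X=1, Z=2) weight 1/720
  (Y=0, W=0, X=2, Z=2) weight 1/720
  (Y=0, W=0, X=3, Z=2) weight 1/720
  (Y=0, W=1, X=1, Z=1) weight 1/180
  (Y=0, W=1, X=2, Z=1) weight 1/180
  (Y=0, W=1, X=3, Z=1) weight 1/180
  (Y=0, W=2, X=1, Z=0) weight 1/240
  (Y=0, W=2, X=2, Z=0) weight 1/240
  … 25 more
Group by Z:
  weight(Z=0) = 3/25
  weight(Z=1) = 23/200
  weight(Z=2) = 1/40
Total weight = 3/25 + 23/200 + 1/40 = 13/50
P(Z=0 | obs) = 3/25 / 13/50 = 6/13
P(Z=1 | obs) = 23/200 / 13/50 = 23/52
P(Z=2 | obs) = 1/40 / 13/50 = 5/52

P(Z=0) = 6/13, P(Z=1) = 23/52, P(Z=2) = 5/52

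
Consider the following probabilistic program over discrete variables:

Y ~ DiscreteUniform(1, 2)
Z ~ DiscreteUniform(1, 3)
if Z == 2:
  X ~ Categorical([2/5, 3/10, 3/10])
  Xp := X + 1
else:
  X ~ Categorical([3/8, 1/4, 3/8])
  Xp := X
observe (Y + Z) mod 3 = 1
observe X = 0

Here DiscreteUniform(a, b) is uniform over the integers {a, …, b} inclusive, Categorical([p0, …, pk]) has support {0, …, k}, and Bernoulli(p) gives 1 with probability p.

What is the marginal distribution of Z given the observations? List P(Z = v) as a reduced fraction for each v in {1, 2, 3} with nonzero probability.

P(Z=2) = 16/31, P(Z=3) = 15/31

Enumerate traces; 2 have nonzero weight after conditioning:
  (Y=1, Z=3, X=0) weight 1/16
  (Y=2, Z=2, X=0) weight 1/15
Group by Z:
  weight(Z=2) = 1/15
  weight(Z=3) = 1/16
Total weight = 1/15 + 1/16 = 31/240
P(Z=2 | obs) = 1/15 / 31/240 = 16/31
P(Z=3 | obs) = 1/16 / 31/240 = 15/31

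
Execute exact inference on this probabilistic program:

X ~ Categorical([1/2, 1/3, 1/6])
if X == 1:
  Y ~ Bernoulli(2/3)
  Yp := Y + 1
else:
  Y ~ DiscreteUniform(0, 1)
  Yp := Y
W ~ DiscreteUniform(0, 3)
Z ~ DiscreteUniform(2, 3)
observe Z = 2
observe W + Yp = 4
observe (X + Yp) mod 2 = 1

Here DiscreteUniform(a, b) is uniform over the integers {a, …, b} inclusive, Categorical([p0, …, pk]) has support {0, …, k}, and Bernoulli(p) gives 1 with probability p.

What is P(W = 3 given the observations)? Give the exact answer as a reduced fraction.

P(W = 3 | obs) = 3/5

Enumerate traces; 3 have nonzero weight after conditioning:
  (X=0, Y=1, W=3, Z=2) weight 1/32
  (X=1, Y=1, W=2, Z=2) weight 1/36
  (X=2, Y=1, W=3, Z=2) weight 1/96
Group by W:
  weight(W=2) = 1/36
  weight(W=3) = 1/24
Total weight = 1/36 + 1/24 = 5/72
P(W=2 | obs) = 1/36 / 5/72 = 2/5
P(W=3 | obs) = 1/24 / 5/72 = 3/5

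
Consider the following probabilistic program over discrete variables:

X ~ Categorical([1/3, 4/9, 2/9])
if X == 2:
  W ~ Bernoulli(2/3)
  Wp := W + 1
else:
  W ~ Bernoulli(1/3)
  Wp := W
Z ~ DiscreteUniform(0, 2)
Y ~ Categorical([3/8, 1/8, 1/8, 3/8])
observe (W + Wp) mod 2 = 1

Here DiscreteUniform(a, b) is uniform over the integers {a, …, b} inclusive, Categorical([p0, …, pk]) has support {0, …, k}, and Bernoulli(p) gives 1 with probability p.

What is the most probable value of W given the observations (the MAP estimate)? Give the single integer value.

Enumerate traces; 24 have nonzero weight after conditioning:
  (X=2, W=0, Z=0, Y=0) weight 1/108
  (X=2, W=0, Z=0, Y=1) weight 1/324
  (X=2, W=0, Z=0, Y=2) weight 1/324
  (X=2, W=0, Z=0, Y=3) weight 1/108
  (X=2, W=0, Z=1, Y=0) weight 1/108
  (X=2, W=0, Z=1, Y=1) weight 1/324
  (X=2, W=0, Z=1, Y=2) weight 1/324
  (X=2, W=0, Z=1, Y=3) weight 1/108
  (X=2, W=1, Z=0, Y=0) weight 1/54
  … 15 more
Group by W:
  weight(W=0) = 2/27
  weight(W=1) = 4/27
Total weight = 2/27 + 4/27 = 2/9
P(W=0 | obs) = 2/27 / 2/9 = 1/3
P(W=1 | obs) = 4/27 / 2/9 = 2/3
argmax = 1

argmax_v P(W = v | obs) = 1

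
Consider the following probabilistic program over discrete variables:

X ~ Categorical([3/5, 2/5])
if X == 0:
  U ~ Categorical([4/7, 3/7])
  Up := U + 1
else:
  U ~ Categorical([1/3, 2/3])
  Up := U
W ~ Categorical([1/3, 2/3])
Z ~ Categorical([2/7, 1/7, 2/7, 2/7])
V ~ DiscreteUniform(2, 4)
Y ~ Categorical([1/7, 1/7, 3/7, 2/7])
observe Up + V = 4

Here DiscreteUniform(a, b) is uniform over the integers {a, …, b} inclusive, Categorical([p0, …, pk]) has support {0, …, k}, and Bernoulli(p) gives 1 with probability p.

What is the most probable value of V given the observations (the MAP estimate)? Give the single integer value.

argmax_v P(V = v | obs) = 3

Enumerate traces; 128 have nonzero weight after conditioning:
  (X=0, U=0, W=0, Z=0, V=3, Y=0) weight 8/5145
  (X=0, U=0, W=0, Z=0, V=3, Y=1) weight 8/5145
  (X=0, U=0, W=0, Z=0, V=3, Y=2) weight 8/1715
  (X=0, U=0, W=0, Z=0, V=3, Y=3) weight 16/5145
  (X=0, U=0, W=0, Z=1, V=3, Y=0) weight 4/5145
  (X=0, U=0, W=0, Z=1, V=3, Y=1) weight 4/5145
  (X=0, U=0, W=0, Z=1, V=3, Y=2) weight 4/1715
  (X=0, U=0, W=0, Z=1, V=3, Y=3) weight 8/5145
  (X=0, U=1, W=0, Z=0, V=2, Y=0) weight 2/1715
  (X=1, U=0, W=0, Z=0, V=4, Y=0) weight 4/6615
  … 118 more
Group by V:
  weight(V=2) = 3/35
  weight(V=3) = 64/315
  weight(V=4) = 2/45
Total weight = 3/35 + 64/315 + 2/45 = 1/3
P(V=2 | obs) = 3/35 / 1/3 = 9/35
P(V=3 | obs) = 64/315 / 1/3 = 64/105
P(V=4 | obs) = 2/45 / 1/3 = 2/15
argmax = 3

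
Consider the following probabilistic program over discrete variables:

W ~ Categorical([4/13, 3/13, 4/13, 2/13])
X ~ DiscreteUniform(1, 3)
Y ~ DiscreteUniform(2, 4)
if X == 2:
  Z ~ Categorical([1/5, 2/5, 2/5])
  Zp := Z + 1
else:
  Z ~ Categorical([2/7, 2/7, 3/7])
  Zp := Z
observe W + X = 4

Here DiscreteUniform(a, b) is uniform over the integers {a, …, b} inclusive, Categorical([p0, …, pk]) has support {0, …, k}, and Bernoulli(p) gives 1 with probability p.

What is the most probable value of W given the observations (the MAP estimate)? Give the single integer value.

argmax_v P(W = v | obs) = 2

Enumerate traces; 27 have nonzero weight after conditioning:
  (W=1, X=3, Y=2, Z=0) weight 2/273
  (W=1, X=3, Y=2, Z=1) weight 2/273
  (W=1, X=3, Y=2, Z=2) weight 1/91
  (W=1, X=3, Y=3, Z=0) weight 2/273
  (W=1, X=3, Y=3, Z=1) weight 2/273
  (W=1, X=3, Y=3, Z=2) weight 1/91
  (W=1, X=3, Y=4, Z=0) weight 2/273
  (W=1, X=3, Y=4, Z=1) weight 2/273
  (W=2, X=2, Y=2, Z=0) weight 4/585
  (W=3, X=1, Y=2, Z=0) weight 4/819
  … 17 more
Group by W:
  weight(W=1) = 1/13
  weight(W=2) = 4/39
  weight(W=3) = 2/39
Total weight = 1/13 + 4/39 + 2/39 = 3/13
P(W=1 | obs) = 1/13 / 3/13 = 1/3
P(W=2 | obs) = 4/39 / 3/13 = 4/9
P(W=3 | obs) = 2/39 / 3/13 = 2/9
argmax = 2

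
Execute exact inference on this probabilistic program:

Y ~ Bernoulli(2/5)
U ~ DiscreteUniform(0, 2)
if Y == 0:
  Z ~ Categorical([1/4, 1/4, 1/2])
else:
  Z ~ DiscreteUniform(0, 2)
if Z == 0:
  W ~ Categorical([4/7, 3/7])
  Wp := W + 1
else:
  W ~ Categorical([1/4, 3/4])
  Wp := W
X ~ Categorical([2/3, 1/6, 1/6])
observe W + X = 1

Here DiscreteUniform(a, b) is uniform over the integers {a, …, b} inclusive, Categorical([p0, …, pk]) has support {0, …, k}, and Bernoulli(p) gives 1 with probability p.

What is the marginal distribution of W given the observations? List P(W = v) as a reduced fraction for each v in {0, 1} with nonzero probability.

P(W=0) = 191/1667, P(W=1) = 1476/1667

Enumerate traces; 36 have nonzero weight after conditioning:
  (Y=0, U=0, Z=0, W=0, X=1) weight 1/210
  (Y=0, U=0, Z=0, W=1, X=0) weight 1/70
  (Y=0, U=0, Z=1, W=0, X=1) weight 1/480
  (Y=0, U=0, Z=1, W=1, X=0) weight 1/40
  (Y=0, U=0, Z=2, W=0, X=1) weight 1/240
  (Y=0, U=0, Z=2, W=1, X=0) weight 1/20
  (Y=0, U=1, Z=0, W=0, X=1) weight 1/210
  (Y=0, U=1, Z=0, W=1, X=0) weight 1/70
  … 28 more
Group by W:
  weight(W=0) = 191/3360
  weight(W=1) = 123/280
Total weight = 191/3360 + 123/280 = 1667/3360
P(W=0 | obs) = 191/3360 / 1667/3360 = 191/1667
P(W=1 | obs) = 123/280 / 1667/3360 = 1476/1667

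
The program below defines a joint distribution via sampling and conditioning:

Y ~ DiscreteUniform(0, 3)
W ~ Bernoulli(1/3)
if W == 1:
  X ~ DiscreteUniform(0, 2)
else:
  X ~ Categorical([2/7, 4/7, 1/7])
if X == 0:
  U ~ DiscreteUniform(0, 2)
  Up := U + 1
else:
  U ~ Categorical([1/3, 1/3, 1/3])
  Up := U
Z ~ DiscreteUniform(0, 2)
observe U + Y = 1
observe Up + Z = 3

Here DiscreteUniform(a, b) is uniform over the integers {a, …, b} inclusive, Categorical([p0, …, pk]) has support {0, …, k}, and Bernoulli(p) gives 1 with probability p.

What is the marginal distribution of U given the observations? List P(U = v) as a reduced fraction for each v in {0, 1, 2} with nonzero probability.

Enumerate traces; 8 have nonzero weight after conditioning:
  (Y=0, W=0, X=0, U=1, Z=1) weight 1/189
  (Y=0, W=0, X=1, U=1, Z=2) weight 2/189
  (Y=0, W=0, X=2, U=1, Z=2) weight 1/378
  (Y=0, W=1, X=0, U=1, Z=1) weight 1/324
  (Y=0, W=1, X=1, U=1, Z=2) weight 1/324
  (Y=0, W=1, X=2, U=1, Z=2) weight 1/324
  (Y=1, W=0, X=0, U=0, Z=2) weight 1/189
  (Y=1, W=1, X=0, U=0, Z=2) weight 1/324
Group by U:
  weight(U=0) = 19/2268
  weight(U=1) = 1/36
Total weight = 19/2268 + 1/36 = 41/1134
P(U=0 | obs) = 19/2268 / 41/1134 = 19/82
P(U=1 | obs) = 1/36 / 41/1134 = 63/82

P(U=0) = 19/82, P(U=1) = 63/82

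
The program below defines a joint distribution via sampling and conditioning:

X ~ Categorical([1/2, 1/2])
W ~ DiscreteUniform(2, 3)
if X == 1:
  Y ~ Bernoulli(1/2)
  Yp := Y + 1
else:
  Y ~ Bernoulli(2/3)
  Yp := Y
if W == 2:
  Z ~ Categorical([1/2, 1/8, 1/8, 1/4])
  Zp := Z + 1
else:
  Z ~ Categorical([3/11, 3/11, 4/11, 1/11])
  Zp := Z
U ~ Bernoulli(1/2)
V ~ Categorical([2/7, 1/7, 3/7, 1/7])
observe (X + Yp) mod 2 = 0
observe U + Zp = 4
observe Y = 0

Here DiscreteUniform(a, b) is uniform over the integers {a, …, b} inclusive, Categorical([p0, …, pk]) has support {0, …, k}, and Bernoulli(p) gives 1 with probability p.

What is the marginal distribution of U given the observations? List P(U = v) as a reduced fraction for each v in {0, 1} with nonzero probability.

Enumerate traces; 24 have nonzero weight after conditioning:
  (X=0, W=2, Y=0, Z=2, U=1, V=0) weight 1/672
  (X=0, W=2, Y=0, Z=2, U=1, V=1) weight 1/1344
  (X=0, W=2, Y=0, Z=2, U=1, V=2) weight 1/448
  (X=0, W=2, Y=0, Z=2, U=1, V=3) weight 1/1344
  (X=0, W=2, Y=0, Z=3, U=0, V=0) weight 1/336
  (X=0, W=2, Y=0, Z=3, U=0, V=1) weight 1/672
  (X=0, W=2, Y=0, Z=3, U=0, V=2) weight 1/224
  (X=0, W=2, Y=0, Z=3, U=0, V=3) weight 1/672
  … 16 more
Group by U:
  weight(U=0) = 5/192
  weight(U=1) = 95/4224
Total weight = 5/192 + 95/4224 = 205/4224
P(U=0 | obs) = 5/192 / 205/4224 = 22/41
P(U=1 | obs) = 95/4224 / 205/4224 = 19/41

P(U=0) = 22/41, P(U=1) = 19/41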